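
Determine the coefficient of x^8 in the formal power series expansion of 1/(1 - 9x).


The geometric series identity gives 1/(1 - c x) = sum_{k>=0} c^k x^k, so the coefficient of x^k is c^k.
Here c = 9 and k = 8.
Computing: 9^8 = 43046721

43046721


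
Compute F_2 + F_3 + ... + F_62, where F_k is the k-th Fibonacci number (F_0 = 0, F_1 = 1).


Use the identity sum_{k=0}^{N} F_k = F_{N+2} - 1 (which follows from F_{k+2} - F_{k+1} = F_k). Then
sum_{k=2}^{62} F_k = (F_{64} - 1) - (F_{3} - 1) = F_{64} - F_{3}.
Computing: F_{64} = 10610209857723, F_{3} = 2, so
Sum = 10610209857723 - 2 = 10610209857721.

10610209857721


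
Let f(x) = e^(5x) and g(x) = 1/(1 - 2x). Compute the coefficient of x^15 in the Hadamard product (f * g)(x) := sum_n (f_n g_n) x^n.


Expanding: f_k = 5^k/k! (from e^(5x)) and g_k = 2^k (from 1/(1 - 2x)). So the Hadamard coefficient (f * g)_k = 5^k 2^k / k! = (10)^k / k!.
For k = 15: 10^15/15! = 1000000000000000/1307674368000 = 3906250000/5108103.

3906250000/5108103


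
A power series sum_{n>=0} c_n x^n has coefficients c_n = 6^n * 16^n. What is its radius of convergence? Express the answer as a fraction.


By the root test (Cauchy-Hadamard), the radius is R = 1 / limsup_n |c_n|^(1/n).
Here |c_n|^(1/n) = (6^n * 16^n)^(1/n) = 6 * 16 = 96 for all n.
So R = 1/96 = 1/96.

1/96


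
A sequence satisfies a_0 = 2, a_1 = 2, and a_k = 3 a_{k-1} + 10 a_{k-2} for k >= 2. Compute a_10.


The characteristic equation is t^2 - 3 t - 10 = 0, with roots r_1 = 5 and r_2 = -2 (so c_1 = r_1 + r_2, c_2 = -r_1 r_2 as required).
One can use the closed form a_n = A r_1^n + B r_2^n, but direct iteration is more reliable:
a_0 = 2, a_1 = 2, a_2 = 26, a_3 = 98, a_4 = 554, a_5 = 2642, a_6 = 13466, a_7 = 66818, a_8 = 335114, a_9 = 1673522, a_10 = 8371706.
So a_10 = 8371706.

8371706


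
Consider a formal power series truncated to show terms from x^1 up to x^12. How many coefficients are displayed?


From x^1 to x^12 inclusive, the count is 12 - 1 + 1 = 12.

12


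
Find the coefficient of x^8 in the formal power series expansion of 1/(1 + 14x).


Write 1/(1 + c x) = 1/(1 - (-c) x) and apply the geometric-series identity
1/(1 - y) = sum_{k>=0} y^k to get 1/(1 + c x) = sum_{k>=0} (-c)^k x^k.
So the coefficient of x^k is (-c)^k = (-1)^k * c^k.
Here c = 14 and k = 8:
(-14)^8 = 1 * 1475789056 = 1475789056

1475789056


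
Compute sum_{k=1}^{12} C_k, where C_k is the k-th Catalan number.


C_1 through C_12: 1, 2, 5, 14, 42, 132, 429, 1430, 4862, 16796, 58786, 208012
Sum = 1 + 2 + 5 + 14 + 42 + 132 + 429 + 1430 + 4862 + 16796 + 58786 + 208012
= 290511

290511


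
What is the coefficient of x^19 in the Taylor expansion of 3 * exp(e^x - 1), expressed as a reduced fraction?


exp(e^x - 1) = sum_{k>=0} Bell_k x^k / k!, where Bell_k is the k-th Bell number.
So the coefficient of x^19 is 3 * Bell_19 / 19!.
Computing: Bell_19 = 5832742205057 and 19! = 121645100408832000, giving
3 * 5832742205057/121645100408832000 = 5832742205057/40548366802944000.

5832742205057/40548366802944000


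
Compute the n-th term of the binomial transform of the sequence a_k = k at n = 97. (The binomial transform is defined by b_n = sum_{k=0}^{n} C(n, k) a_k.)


With a_k = k, b_n = sum_{k=0}^{n} C(n, k) k. Using k * C(n, k) = n * C(n-1, k-1) gives b_n = n * sum_{k>=1} C(n-1, k-1) = n * 2^(n-1).
For n = 97: 97 * 2^96 = 97 * 79228162514264337593543950336 = 7685131763883640746573763182592.

7685131763883640746573763182592


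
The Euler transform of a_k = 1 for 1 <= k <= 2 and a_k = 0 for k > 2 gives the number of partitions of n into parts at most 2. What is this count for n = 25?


Partitions of 25 into parts at most 2:
Using generating function (1-x)^(-1)(1-x^2)^(-1),
the coefficient of x^25 = 13

13


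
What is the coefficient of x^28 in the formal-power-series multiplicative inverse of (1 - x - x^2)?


Let the inverse be f(x) = sum_{k>=0} a_k x^k. From f(x) * (1 - x - x^2) = 1 and matching coefficients:
 x^0: a_0 = 1.
 x^1: a_1 - a_0 = 0, so a_1 = 1.
 x^k (k >= 2): a_k - a_{k-1} - a_{k-2} = 0, i.e. a_k = a_{k-1} + a_{k-2}.
This is the Fibonacci-type recurrence shifted so that a_0 = a_1 = 1.
Iterating: a_0=1, a_1=1, a_2=2, a_3=3, a_4=5, a_5=8, a_6=13, a_7=21, a_8=34, a_9=55, ...
a_28 = 514229.

514229


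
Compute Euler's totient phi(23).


phi(n) counts integers in [1, n] coprime to n. Using the multiplicative formula phi(n) = n * prod_{p | n} (1 - 1/p):
23 = 23, so
phi(23) = 23 * (1 - 1/23) = 22.

22


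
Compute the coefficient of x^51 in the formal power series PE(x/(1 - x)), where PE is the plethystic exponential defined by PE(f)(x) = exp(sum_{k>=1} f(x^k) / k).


For f(x) = x/(1 - x) we have
sum_{k>=1} f(x^k) / k = sum_{k>=1} (1/k) * x^k / (1 - x^k) = sum_{k, m >= 1} x^(k m) / k,
which after exponentiating simplifies to
PE(x/(1 - x)) = prod_{k>=1} 1 / (1 - x^k).
This is the generating function for the partition function p(n), so the coefficient of x^51 is p(51).
Computing p(51) by dynamic programming over parts 1, 2, ..., 51: p(51) = 239943.

239943


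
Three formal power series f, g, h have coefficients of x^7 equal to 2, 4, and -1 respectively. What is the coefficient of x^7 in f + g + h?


Series addition is componentwise:
2 + 4 + -1
= 5

5


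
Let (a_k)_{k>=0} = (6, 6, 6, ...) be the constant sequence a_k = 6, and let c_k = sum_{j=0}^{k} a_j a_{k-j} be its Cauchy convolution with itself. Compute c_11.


Since a_j = 6 for all j >= 0, the convolution sum becomes
c_k = sum_{j=0}^{k} 6 * 6 = 36 * (k + 1).
Equivalently, the generating function of (a_k) is 6/(1 - x) and its square is 36/(1 - x)^2 = sum_{k>=0} 36(k + 1) x^k.
For k = 11: 36 * 12 = 432.

432


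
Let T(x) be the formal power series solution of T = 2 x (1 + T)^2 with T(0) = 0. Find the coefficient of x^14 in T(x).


Apply the Lagrange inversion formula: if T = 2 x * phi(T) with phi(t) = (1 + t)^2, then [x^n] T = 2^n * (1/n) [t^(n-1)] phi(t)^n = 2^n * (1/n) [t^(n-1)] (1 + t)^(2n) = 2^n * (1/n) C(2n, n-1).
Using the identity C(2n, n-1) = C(2n, n) * n / (n+1), the unscaled factor equals C(2n, n) / (n+1) = C_n, the n-th Catalan number.
For n = 14: C_14 = C(28, 14) / 15 = 40116600/15 = 2674440.
With the 2^14 = 16384 factor, the coefficient is 16384 * 2674440 = 43818024960.

43818024960


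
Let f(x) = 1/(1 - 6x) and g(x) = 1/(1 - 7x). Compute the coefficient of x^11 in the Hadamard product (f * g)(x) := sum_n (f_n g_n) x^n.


f has coefficients f_k = 6^k and g has coefficients g_k = 7^k, so the Hadamard product has coefficient (f*g)_k = 6^k * 7^k = 42^k.
For k = 11: 42^11 = 717368321110468608.

717368321110468608


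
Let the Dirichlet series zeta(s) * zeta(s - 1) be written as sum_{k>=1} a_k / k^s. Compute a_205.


Convolution gives a_k = sum_{d | k} d * 1 = sum_{d | k} d = sigma(k), the sum of positive divisors of k.
For k = 205, the divisors are 1, 5, 41, 205, so
sigma(205) = 1 + 5 + 41 + 205 = 252.

252


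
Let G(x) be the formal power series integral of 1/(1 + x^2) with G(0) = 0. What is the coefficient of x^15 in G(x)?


1/(1 + x^2) = sum_{j>=0} (-1)^j x^(2j). Integrating termwise with G(0) = 0:
G(x) = sum_{j>=0} (-1)^j x^(2j+1) / (2j+1) = arctan(x).
Only odd powers are nonzero. For x^15 write 15 = 2*7 + 1, giving
(-1)^7 / 15 = -1/15 = -1/15.

-1/15


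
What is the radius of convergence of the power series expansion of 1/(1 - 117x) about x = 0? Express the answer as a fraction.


Expanding 1/(1 - 117x) = sum_{k>=0} 117^k x^k, the series converges when |117x| < 1, i.e., |x| < 1/117.
So the radius of convergence is 1/117 = 1/117.

1/117


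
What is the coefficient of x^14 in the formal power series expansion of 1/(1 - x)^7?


The expansion 1/(1 - x)^r = sum_{k>=0} C(k + r - 1, r - 1) x^k follows from the multiset / negative-binomial theorem (or from repeated differentiation of the geometric series).
For r = 7 and k = 14:
C(20, 6) = 2432902008176640000 / (720 * 87178291200) = 38760.

38760


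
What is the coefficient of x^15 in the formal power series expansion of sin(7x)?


The Maclaurin series is sin(t) = sum_{k>=0} (-1)^k t^(2k+1) / (2k+1)!, so substituting t = 7x, only odd powers of x are nonzero, with coefficient of x^(2k+1) equal to (-1)^k 7^(2k+1) / (2k+1)!.
Write 15 = 2*7 + 1, giving the coefficient (-1)^7 * 7^15 / 15! = -4747561509943/1307674368000 = -96889010407/26687232000.

-96889010407/26687232000


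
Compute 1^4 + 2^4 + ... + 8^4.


This power sum has a closed form given by Faulhaber's formula
sum_{k=1}^{m} k^p = (1 / (p + 1)) * sum_{j=0}^{p} C(p + 1, j) B_j m^(p + 1 - j),
but for small m direct computation is fastest:
1 + 16 + 81 + 256 + 625 + 1296 + 2401 + 4096 = 8772.

8772


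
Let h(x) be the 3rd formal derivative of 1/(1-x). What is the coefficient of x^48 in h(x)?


Differentiating 3 times: d^3/dx^3 [1/(1-x)] = 3!/(1-x)^4.
The expansion 1/(1-x)^4 = sum_{k>=0} C(k+3, 3) x^k, so the coefficient of x^n in 3!/(1-x)^4 is 3! * C(n+3, 3).
For n = 48: 6 * C(51, 3) = 6 * 20825 = 124950

124950


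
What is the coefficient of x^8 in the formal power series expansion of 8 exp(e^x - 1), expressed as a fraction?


exp(e^x - 1) is the exponential generating function for the Bell numbers Bell_k: exp(e^x - 1) = sum_{k>=0} Bell_k x^k / k!.
So the coefficient of x^8 in 8 exp(e^x - 1) is 8 Bell_8 / 8!.
Computing: Bell_8 = 4140 and 8! = 40320, giving
8 * 4140/40320 = 23/28.

23/28


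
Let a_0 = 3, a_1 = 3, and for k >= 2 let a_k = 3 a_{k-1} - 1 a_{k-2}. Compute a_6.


Iterating the recurrence forward:
a_0 = 3
a_1 = 3
a_2 = 3*3 - 1*3 = 6
a_3 = 3*6 - 1*3 = 15
a_4 = 3*15 - 1*6 = 39
a_5 = 3*39 - 1*15 = 102
a_6 = 3*102 - 1*39 = 267
So a_6 = 267.

267


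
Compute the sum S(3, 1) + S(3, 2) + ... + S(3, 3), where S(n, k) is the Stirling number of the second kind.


By definition, S(n, k) counts partitions of an n-set into exactly k nonempty blocks.
Computing row n = 3 for k = 1..3:
S(3, k): 1, 3, 1
Sum = 5. (This equals Bell_3 since the sum runs over all k.)

5


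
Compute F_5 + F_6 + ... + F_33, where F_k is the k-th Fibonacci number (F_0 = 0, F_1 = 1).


Use the identity sum_{k=0}^{N} F_k = F_{N+2} - 1 (which follows from F_{k+2} - F_{k+1} = F_k). Then
sum_{k=5}^{33} F_k = (F_{35} - 1) - (F_{6} - 1) = F_{35} - F_{6}.
Computing: F_{35} = 9227465, F_{6} = 8, so
Sum = 9227465 - 8 = 9227457.

9227457


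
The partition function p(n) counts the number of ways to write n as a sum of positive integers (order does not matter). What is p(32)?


Using the generating function prod_{k>=1} 1/(1-x^k), we compute p(32).
By dynamic programming over parts 1 through 32:
p(32) = 8349

8349


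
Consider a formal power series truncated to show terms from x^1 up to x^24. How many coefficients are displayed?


From x^1 to x^24 inclusive, the count is 24 - 1 + 1 = 24.

24


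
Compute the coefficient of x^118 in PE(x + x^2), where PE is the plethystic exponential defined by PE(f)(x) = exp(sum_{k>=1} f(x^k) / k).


With f(x) = x + x^2, the exponent is sum_{k>=1} (x^k + x^(2k)) / k = -ln(1 - x) - ln(1 - x^2). Exponentiating:
PE(x + x^2) = 1 / ((1 - x)(1 - x^2)).
This is the generating function for partitions of n into parts of size 1 or 2. The number of 2's can be any j in 0..59, and the rest are 1's, so
[x^118] = floor(118/2) + 1 = 60.

60


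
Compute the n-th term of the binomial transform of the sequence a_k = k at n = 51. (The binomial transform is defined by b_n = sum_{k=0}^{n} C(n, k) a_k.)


With a_k = k, b_n = sum_{k=0}^{n} C(n, k) k. Using k * C(n, k) = n * C(n-1, k-1) gives b_n = n * sum_{k>=1} C(n-1, k-1) = n * 2^(n-1).
For n = 51: 51 * 2^50 = 51 * 1125899906842624 = 57420895248973824.

57420895248973824


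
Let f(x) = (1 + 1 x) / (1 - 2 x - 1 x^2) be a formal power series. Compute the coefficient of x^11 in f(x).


Write f(x) = sum_{k>=0} a_k x^k. Multiplying both sides by 1 - 2 x - 1 x^2 gives
(1 - 2 x - 1 x^2) sum_{k>=0} a_k x^k = 1 + 1 x.
Matching coefficients:
 x^0: a_0 = 1
 x^1: a_1 - 2 a_0 = 1  =>  a_1 = 2*1 + 1 = 3
 x^k (k >= 2): a_k = 2 a_{k-1} + 1 a_{k-2}.
Iterating: a_2 = 7, a_3 = 17, a_4 = 41, a_5 = 99, a_6 = 239, a_7 = 577, a_8 = 1393, a_9 = 3363, a_10 = 8119, a_11 = 19601.
So the coefficient of x^11 is 19601.

19601


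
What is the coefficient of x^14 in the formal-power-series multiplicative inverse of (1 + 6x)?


The inverse is 1/(1 + 6x). Apply the geometric identity 1/(1 - y) = sum_{k>=0} y^k with y = -6x:
1/(1 + 6x) = sum_{k>=0} (-6)^k x^k.
So the coefficient of x^14 is (-6)^14 = 78364164096.

78364164096


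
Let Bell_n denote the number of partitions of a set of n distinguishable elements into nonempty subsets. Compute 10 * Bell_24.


Bell_24 can be computed from the Bell triangle or from Dobinski's identity Bell_n = (1/e) * sum_{k>=0} k^n / k!.
Computing Bell_24 = 445958869294805289.
Then 10 * 445958869294805289 = 4459588692948052890.

4459588692948052890


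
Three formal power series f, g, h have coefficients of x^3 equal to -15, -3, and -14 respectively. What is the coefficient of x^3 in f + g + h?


Series addition is componentwise:
-15 + -3 + -14
= -32

-32


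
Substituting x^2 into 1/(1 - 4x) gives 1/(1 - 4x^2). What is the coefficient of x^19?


Since 1/(1 - 4x^2) only has even powers of x,
the coefficient of x^19 (odd) is 0.

0


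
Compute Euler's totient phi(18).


phi(n) counts integers in [1, n] coprime to n. Using the multiplicative formula phi(n) = n * prod_{p | n} (1 - 1/p):
18 = 2 * 3^2, so
phi(18) = 18 * (1 - 1/2) * (1 - 1/3) = 6.

6


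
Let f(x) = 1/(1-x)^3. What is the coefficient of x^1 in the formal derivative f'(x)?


Differentiate: d/dx [ 1/(1-x)^r ] = r / (1-x)^(r+1).
Here r = 3, so f'(x) = 3 / (1-x)^4.
The expansion of 1/(1-x)^(r+1) has coefficient of x^n equal to C(n+r, r).
So the coefficient of x^1 in f'(x) is
3 * C(4, 3) = 3 * 4 = 12

12


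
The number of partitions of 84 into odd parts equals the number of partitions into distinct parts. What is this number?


Computing partitions of 84 into odd parts (1, 3, 5, ...):
Using the generating function prod_{k>=0} 1/(1-x^(2k+1)),
the count is 111322

111322


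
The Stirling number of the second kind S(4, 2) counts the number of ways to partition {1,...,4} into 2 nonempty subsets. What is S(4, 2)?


Using the explicit formula S(n,k) = (1/k!) sum_{j=0}^{k} (-1)^(k-j) C(k,j) j^n:
S(4, 2) = 7
Equivalently, S(n,k) is n! times the coefficient of x^n in the EGF (e^x - 1)^k / k!.

7


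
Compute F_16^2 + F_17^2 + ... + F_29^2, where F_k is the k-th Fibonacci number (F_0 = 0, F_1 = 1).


There is a standard identity sum_{k=0}^{N} F_k^2 = F_N * F_{N+1} (proved inductively from the telescoping relation F_k^2 = F_k F_{k+1} - F_{k-1} F_k). Then
sum_{k=16}^{29} F_k^2 = F_29 F_30 - F_15 F_16.
Computing: F_29 = 514229, F_30 = 832040, F_15 = 610, F_16 = 987.
Sum = 514229 * 832040 - 610 * 987 = 427858495090.

427858495090


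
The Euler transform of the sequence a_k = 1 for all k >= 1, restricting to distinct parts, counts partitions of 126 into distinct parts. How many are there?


Partitions of 126 into distinct parts can be computed via generating function.
Product (1+x)(1+x^2)(1+x^3)...
The coefficient of x^126 = 3457027

3457027


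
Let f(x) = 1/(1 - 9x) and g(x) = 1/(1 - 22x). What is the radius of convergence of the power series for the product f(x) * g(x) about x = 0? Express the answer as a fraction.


The radius of 1/(1 - 9x) is 1/9 (nearest singularity at x = 1/9), and the radius of 1/(1 - 22x) is 1/22.
The product f(x)*g(x) = 1/((1 - 9x)(1 - 22x)) has singularities at both 1/9 and 1/22, so its radius of convergence is the distance to the nearest one:
min(1/9, 1/22) = 1/22.

1/22


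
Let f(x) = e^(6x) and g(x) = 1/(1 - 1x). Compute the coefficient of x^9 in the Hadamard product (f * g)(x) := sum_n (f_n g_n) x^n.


Expanding: f_k = 6^k/k! (from e^(6x)) and g_k = 1^k (from 1/(1 - 1x)). So the Hadamard coefficient (f * g)_k = 6^k 1^k / k! = (6)^k / k!.
For k = 9: 6^9/9! = 10077696/362880 = 972/35.

972/35


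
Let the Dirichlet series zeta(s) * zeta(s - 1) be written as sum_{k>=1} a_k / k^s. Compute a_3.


Convolution gives a_k = sum_{d | k} d * 1 = sum_{d | k} d = sigma(k), the sum of positive divisors of k.
For k = 3, the divisors are 1, 3, so
sigma(3) = 1 + 3 = 4.

4


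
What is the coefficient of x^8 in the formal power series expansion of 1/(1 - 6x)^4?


The general identity 1/(1 - c x)^r = sum_{k>=0} c^k C(k + r - 1, r - 1) x^k follows by substituting y = c x into 1/(1 - y)^r = sum_{k>=0} C(k + r - 1, r - 1) y^k.
For c = 6, r = 4, k = 8:
6^8 * C(11, 3) = 1679616 * 165 = 277136640.

277136640


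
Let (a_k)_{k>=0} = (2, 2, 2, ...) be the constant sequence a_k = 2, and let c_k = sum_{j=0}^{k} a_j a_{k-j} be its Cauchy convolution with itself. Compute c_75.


Since a_j = 2 for all j >= 0, the convolution sum becomes
c_k = sum_{j=0}^{k} 2 * 2 = 4 * (k + 1).
Equivalently, the generating function of (a_k) is 2/(1 - x) and its square is 4/(1 - x)^2 = sum_{k>=0} 4(k + 1) x^k.
For k = 75: 4 * 76 = 304.

304


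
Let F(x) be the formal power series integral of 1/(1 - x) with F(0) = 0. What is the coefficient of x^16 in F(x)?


1/(1 - x) = sum_{k>=0} x^k. Integrating termwise and using F(0) = 0 gives
F(x) = sum_{k>=0} x^(k+1) / (k+1) = sum_{m>=1} x^m / m = -ln(1 - x).
So the coefficient of x^16 is 1/16 = 1/16.

1/16


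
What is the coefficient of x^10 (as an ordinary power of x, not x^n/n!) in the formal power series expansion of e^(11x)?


The exponential series is e^y = sum_{k>=0} y^k / k!. Substituting y = 11x gives
e^(11x) = sum_{k>=0} 11^k x^k / k!.
So the coefficient of x^n is a^n/n! with a = 11, n = 10:
11^10 / 10! = 25937424601/3628800 = 25937424601/3628800

25937424601/3628800


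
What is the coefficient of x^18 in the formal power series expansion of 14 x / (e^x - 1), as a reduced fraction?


The exponential generating function for Bernoulli numbers is
x / (e^x - 1) = sum_{k>=0} B_k x^k / k!.
So the coefficient of x^18 in 14 x / (e^x - 1) is 14 B_18 / 18!.
Computing: B_18 = 43867/798, 18! = 6402373705728000, giving
14 * 43867/798 / 6402373705728000 = 43867/364935301226496000.

43867/364935301226496000


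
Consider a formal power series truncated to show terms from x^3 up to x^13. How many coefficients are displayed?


From x^3 to x^13 inclusive, the count is 13 - 3 + 1 = 11.

11


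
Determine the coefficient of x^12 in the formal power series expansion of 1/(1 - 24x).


The geometric series identity gives 1/(1 - c x) = sum_{k>=0} c^k x^k, so the coefficient of x^k is c^k.
Here c = 24 and k = 12.
Computing: 24^12 = 36520347436056576

36520347436056576


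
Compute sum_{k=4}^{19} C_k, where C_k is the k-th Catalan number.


C_4 through C_19: 14, 42, 132, 429, 1430, 4862, 16796, 58786, 208012, 742900, 2674440, 9694845, 35357670, 129644790, 477638700, 1767263190
Sum = 14 + 42 + 132 + 429 + 1430 + 4862 + 16796 + 58786 + 208012 + 742900 + 2674440 + 9694845 + 35357670 + 129644790 + 477638700 + 1767263190
= 2423307038

2423307038


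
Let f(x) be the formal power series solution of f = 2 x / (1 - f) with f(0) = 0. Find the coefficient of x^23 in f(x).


Apply Lagrange inversion: f = 2 x * phi(f) with phi(t) = 1/(1 - t), so
[x^n] f = 2^n * (1/n) [t^(n-1)] phi(t)^n = 2^n * (1/n) [t^(n-1)] (1 - t)^(-n) = 2^n * (1/n) C(2n - 2, n - 1) = 2^n * C_{n-1}.
For n = 23: C_22 = C(44, 22) / 23 = 2104098963720/23 = 91482563640.
With the 2^23 = 8388608 factor, the coefficient is 8388608 * 91482563640 = 767411365211013120.

767411365211013120


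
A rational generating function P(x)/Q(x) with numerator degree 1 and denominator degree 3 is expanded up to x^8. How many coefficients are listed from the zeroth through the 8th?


Expanding up to x^8 gives the coefficients for x^0, x^1, ..., x^8.
That is 8 + 1 = 9 coefficients in total.

9


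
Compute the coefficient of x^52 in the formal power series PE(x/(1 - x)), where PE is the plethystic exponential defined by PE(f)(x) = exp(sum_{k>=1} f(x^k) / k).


For f(x) = x/(1 - x) we have
sum_{k>=1} f(x^k) / k = sum_{k>=1} (1/k) * x^k / (1 - x^k) = sum_{k, m >= 1} x^(k m) / k,
which after exponentiating simplifies to
PE(x/(1 - x)) = prod_{k>=1} 1 / (1 - x^k).
This is the generating function for the partition function p(n), so the coefficient of x^52 is p(52).
Computing p(52) by dynamic programming over parts 1, 2, ..., 52: p(52) = 281589.

281589


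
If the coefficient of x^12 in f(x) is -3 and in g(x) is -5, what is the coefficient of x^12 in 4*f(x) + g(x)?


Scalar multiplication scales coefficients: 4 * -3 = -12.
Then add the g coefficient: -12 + -5
= -17

-17


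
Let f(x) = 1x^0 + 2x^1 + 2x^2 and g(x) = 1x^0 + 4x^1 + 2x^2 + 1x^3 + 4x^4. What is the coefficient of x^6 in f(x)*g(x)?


Cauchy product at x^6:
2*4
= 8

8


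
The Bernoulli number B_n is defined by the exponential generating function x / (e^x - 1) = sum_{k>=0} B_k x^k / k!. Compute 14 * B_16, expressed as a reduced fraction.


Bernoulli numbers can also be computed recursively via B_0 = 1 and sum_{j=0}^{m} C(m+1, j) B_j = 0 for m >= 1. Odd-index Bernoulli numbers vanish for k >= 3.
Computing B_16 = -3617/510, so 14 * B_16 = 14 * -3617/510 = -25319/255.

-25319/255


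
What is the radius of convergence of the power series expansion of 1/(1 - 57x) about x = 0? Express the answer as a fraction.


Expanding 1/(1 - 57x) = sum_{k>=0} 57^k x^k, the series converges when |57x| < 1, i.e., |x| < 1/57.
So the radius of convergence is 1/57 = 1/57.

1/57


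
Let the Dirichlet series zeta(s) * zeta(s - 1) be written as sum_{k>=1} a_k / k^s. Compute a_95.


Convolution gives a_k = sum_{d | k} d * 1 = sum_{d | k} d = sigma(k), the sum of positive divisors of k.
For k = 95, the divisors are 1, 5, 19, 95, so
sigma(95) = 1 + 5 + 19 + 95 = 120.

120


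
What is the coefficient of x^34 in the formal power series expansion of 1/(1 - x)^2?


The negative binomial / multiset identity is
1/(1 - x)^r = sum_{k>=0} C(k + r - 1, r - 1) x^k.
Here r = 2 and k = 34, so the coefficient is
C(34 + 1, 1) = C(35, 1)
= 35

35


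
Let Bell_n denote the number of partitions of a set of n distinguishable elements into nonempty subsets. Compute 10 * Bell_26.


Bell_26 can be computed from the Bell triangle or from Dobinski's identity Bell_n = (1/e) * sum_{k>=0} k^n / k!.
Computing Bell_26 = 49631246523618756274.
Then 10 * 49631246523618756274 = 496312465236187562740.

496312465236187562740


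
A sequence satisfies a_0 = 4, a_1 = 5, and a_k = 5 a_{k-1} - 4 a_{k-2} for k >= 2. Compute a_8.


The characteristic equation is t^2 - 5 t + 4 = 0, with roots r_1 = 4 and r_2 = 1 (so c_1 = r_1 + r_2, c_2 = -r_1 r_2 as required).
One can use the closed form a_n = A r_1^n + B r_2^n, but direct iteration is more reliable:
a_0 = 4, a_1 = 5, a_2 = 9, a_3 = 25, a_4 = 89, a_5 = 345, a_6 = 1369, a_7 = 5465, a_8 = 21849.
So a_8 = 21849.

21849


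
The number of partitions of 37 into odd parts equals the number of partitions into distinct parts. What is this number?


Computing partitions of 37 into odd parts (1, 3, 5, ...):
Using the generating function prod_{k>=0} 1/(1-x^(2k+1)),
the count is 760

760


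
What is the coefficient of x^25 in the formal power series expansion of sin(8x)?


The Maclaurin series is sin(t) = sum_{k>=0} (-1)^k t^(2k+1) / (2k+1)!, so substituting t = 8x, only odd powers of x are nonzero, with coefficient of x^(2k+1) equal to (-1)^k 8^(2k+1) / (2k+1)!.
Write 25 = 2*12 + 1, giving the coefficient (-1)^12 * 8^25 / 25! = 37778931862957161709568/15511210043330985984000000 = 9007199254740992/3698160658676859375.

9007199254740992/3698160658676859375


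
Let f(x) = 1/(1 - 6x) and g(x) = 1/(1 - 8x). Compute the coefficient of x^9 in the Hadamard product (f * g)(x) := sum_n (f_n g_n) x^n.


f has coefficients f_k = 6^k and g has coefficients g_k = 8^k, so the Hadamard product has coefficient (f*g)_k = 6^k * 8^k = 48^k.
For k = 9: 48^9 = 1352605460594688.

1352605460594688


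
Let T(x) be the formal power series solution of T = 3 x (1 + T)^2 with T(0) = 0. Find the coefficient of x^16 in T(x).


Apply the Lagrange inversion formula: if T = 3 x * phi(T) with phi(t) = (1 + t)^2, then [x^n] T = 3^n * (1/n) [t^(n-1)] phi(t)^n = 3^n * (1/n) [t^(n-1)] (1 + t)^(2n) = 3^n * (1/n) C(2n, n-1).
Using the identity C(2n, n-1) = C(2n, n) * n / (n+1), the unscaled factor equals C(2n, n) / (n+1) = C_n, the n-th Catalan number.
For n = 16: C_16 = C(32, 16) / 17 = 601080390/17 = 35357670.
With the 3^16 = 43046721 factor, the coefficient is 43046721 * 35357670 = 1522031755700070.

1522031755700070


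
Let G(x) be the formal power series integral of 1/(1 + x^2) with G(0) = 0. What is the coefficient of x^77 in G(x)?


1/(1 + x^2) = sum_{j>=0} (-1)^j x^(2j). Integrating termwise with G(0) = 0:
G(x) = sum_{j>=0} (-1)^j x^(2j+1) / (2j+1) = arctan(x).
Only odd powers are nonzero. For x^77 write 77 = 2*38 + 1, giving
(-1)^38 / 77 = 1/77 = 1/77.

1/77


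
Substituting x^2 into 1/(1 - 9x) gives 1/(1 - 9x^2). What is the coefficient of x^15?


Since 1/(1 - 9x^2) only has even powers of x,
the coefficient of x^15 (odd) is 0.

0


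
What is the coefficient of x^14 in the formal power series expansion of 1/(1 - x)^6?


The expansion 1/(1 - x)^r = sum_{k>=0} C(k + r - 1, r - 1) x^k follows from the multiset / negative-binomial theorem (or from repeated differentiation of the geometric series).
For r = 6 and k = 14:
C(19, 5) = 121645100408832000 / (120 * 87178291200) = 11628.

11628


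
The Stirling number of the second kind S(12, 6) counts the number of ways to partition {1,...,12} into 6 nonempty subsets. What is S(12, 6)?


Using the explicit formula S(n,k) = (1/k!) sum_{j=0}^{k} (-1)^(k-j) C(k,j) j^n:
S(12, 6) = 1323652
Equivalently, S(n,k) is n! times the coefficient of x^n in the EGF (e^x - 1)^k / k!.

1323652


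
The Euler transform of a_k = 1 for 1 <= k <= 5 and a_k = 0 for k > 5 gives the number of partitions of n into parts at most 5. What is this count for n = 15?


Partitions of 15 into parts at most 5:
Using generating function (1-x)^(-1)(1-x^2)^(-1)...(1-x^5)^(-1),
the coefficient of x^15 = 84

84


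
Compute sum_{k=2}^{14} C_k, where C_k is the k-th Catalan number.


C_2 through C_14: 2, 5, 14, 42, 132, 429, 1430, 4862, 16796, 58786, 208012, 742900, 2674440
Sum = 2 + 5 + 14 + 42 + 132 + 429 + 1430 + 4862 + 16796 + 58786 + 208012 + 742900 + 2674440
= 3707850

3707850


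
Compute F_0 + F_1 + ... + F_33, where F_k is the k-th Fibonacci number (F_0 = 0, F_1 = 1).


Use the identity sum_{k=0}^{N} F_k = F_{N+2} - 1 (which follows from F_{k+2} - F_{k+1} = F_k). Then
sum_{k=0}^{33} F_k = (F_{35} - 1) - (F_{1} - 1) = F_{35} - F_{1}.
Computing: F_{35} = 9227465, F_{1} = 1, so
Sum = 9227465 - 1 = 9227464.

9227464


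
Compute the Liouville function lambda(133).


The Liouville function is lambda(k) = (-1)^Omega(k), where Omega(k) counts the prime factors of k with multiplicity.
Factoring: 133 = 7 * 19, so Omega(133) = 2.
lambda(133) = (-1)^2 = 1.

1


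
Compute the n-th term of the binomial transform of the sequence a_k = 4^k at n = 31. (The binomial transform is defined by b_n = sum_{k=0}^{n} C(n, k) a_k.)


With a_k = 4^k, b_n = sum_{k=0}^{n} C(n, k) 4^k = (1 + 4)^n by the binomial theorem.
For n = 31: (1 + 4)^31 = 5^31 = 4656612873077392578125.

4656612873077392578125


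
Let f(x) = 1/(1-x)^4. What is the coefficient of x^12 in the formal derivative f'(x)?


Differentiate: d/dx [ 1/(1-x)^r ] = r / (1-x)^(r+1).
Here r = 4, so f'(x) = 4 / (1-x)^5.
The expansion of 1/(1-x)^(r+1) has coefficient of x^n equal to C(n+r, r).
So the coefficient of x^12 in f'(x) is
4 * C(16, 4) = 4 * 1820 = 7280

7280


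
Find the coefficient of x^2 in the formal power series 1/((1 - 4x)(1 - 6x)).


By partial fractions or Cauchy convolution:
The coefficient equals sum_{k=0}^{2} 4^k * 6^(2-k).
= 76

76


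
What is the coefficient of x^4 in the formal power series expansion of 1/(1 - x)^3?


The expansion 1/(1 - x)^r = sum_{k>=0} C(k + r - 1, r - 1) x^k follows from the multiset / negative-binomial theorem (or from repeated differentiation of the geometric series).
For r = 3 and k = 4:
C(6, 2) = 720 / (2 * 24) = 15.

15


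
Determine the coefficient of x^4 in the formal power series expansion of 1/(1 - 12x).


The geometric series identity gives 1/(1 - c x) = sum_{k>=0} c^k x^k, so the coefficient of x^k is c^k.
Here c = 12 and k = 4.
Computing: 12^4 = 20736

20736


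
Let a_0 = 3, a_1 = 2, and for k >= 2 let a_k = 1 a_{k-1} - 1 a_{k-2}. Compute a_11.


Iterating the recurrence forward:
a_0 = 3
a_1 = 2
a_2 = 1*2 - 1*3 = -1
a_3 = 1*-1 - 1*2 = -3
a_4 = 1*-3 - 1*-1 = -2
a_5 = 1*-2 - 1*-3 = 1
a_6 = 1*1 - 1*-2 = 3
a_7 = 1*3 - 1*1 = 2
a_8 = 1*2 - 1*3 = -1
a_9 = 1*-1 - 1*2 = -3
a_10 = 1*-3 - 1*-1 = -2
a_11 = 1*-2 - 1*-3 = 1
So a_11 = 1.

1


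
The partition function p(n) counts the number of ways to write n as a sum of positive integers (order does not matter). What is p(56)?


Using the generating function prod_{k>=1} 1/(1-x^k), we compute p(56).
By dynamic programming over parts 1 through 56:
p(56) = 526823

526823


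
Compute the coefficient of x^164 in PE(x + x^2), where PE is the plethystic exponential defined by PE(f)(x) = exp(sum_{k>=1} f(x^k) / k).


With f(x) = x + x^2, the exponent is sum_{k>=1} (x^k + x^(2k)) / k = -ln(1 - x) - ln(1 - x^2). Exponentiating:
PE(x + x^2) = 1 / ((1 - x)(1 - x^2)).
This is the generating function for partitions of n into parts of size 1 or 2. The number of 2's can be any j in 0..82, and the rest are 1's, so
[x^164] = floor(164/2) + 1 = 83.

83


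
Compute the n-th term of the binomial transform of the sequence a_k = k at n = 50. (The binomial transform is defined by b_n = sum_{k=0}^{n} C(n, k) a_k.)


With a_k = k, b_n = sum_{k=0}^{n} C(n, k) k. Using k * C(n, k) = n * C(n-1, k-1) gives b_n = n * sum_{k>=1} C(n-1, k-1) = n * 2^(n-1).
For n = 50: 50 * 2^49 = 50 * 562949953421312 = 28147497671065600.

28147497671065600


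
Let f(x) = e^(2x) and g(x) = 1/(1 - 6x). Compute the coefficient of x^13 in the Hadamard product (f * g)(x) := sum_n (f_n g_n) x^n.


Expanding: f_k = 2^k/k! (from e^(2x)) and g_k = 6^k (from 1/(1 - 6x)). So the Hadamard coefficient (f * g)_k = 2^k 6^k / k! = (12)^k / k!.
For k = 13: 12^13/13! = 106993205379072/6227020800 = 429981696/25025.

429981696/25025


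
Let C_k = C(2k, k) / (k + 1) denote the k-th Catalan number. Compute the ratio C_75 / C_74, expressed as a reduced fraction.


Using C_k = (2k)! / (k! (k+1)!), the ratio C_{k+1}/C_k simplifies to
C_{k+1}/C_k = [(2k+2)! / ((k+1)! (k+2)!)] * [k! (k+1)! / (2k)!]
 = (2k+2)(2k+1) / ((k+1)(k+2)) = 2(2k+1) / (k+2).
For k = 74: 2(2*74 + 1) / (74 + 2) = 298/76 = 149/38.

149/38


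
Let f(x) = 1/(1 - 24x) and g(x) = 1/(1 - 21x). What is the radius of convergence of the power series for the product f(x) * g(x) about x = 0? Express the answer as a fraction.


The radius of 1/(1 - 24x) is 1/24 (nearest singularity at x = 1/24), and the radius of 1/(1 - 21x) is 1/21.
The product f(x)*g(x) = 1/((1 - 24x)(1 - 21x)) has singularities at both 1/24 and 1/21, so its radius of convergence is the distance to the nearest one:
min(1/24, 1/21) = 1/24.

1/24


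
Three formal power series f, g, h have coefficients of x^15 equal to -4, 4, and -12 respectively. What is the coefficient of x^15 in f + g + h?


Series addition is componentwise:
-4 + 4 + -12
= -12

-12


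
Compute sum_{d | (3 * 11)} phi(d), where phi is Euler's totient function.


First, 3 * 11 = 33. One classical identity is sum_{d | n} phi(d) = n (each k in [1, n] has a unique gcd with n, and among the k's with gcd(k, n) = n/d there are phi(d) of them). So the sum equals 33. We also verify directly:
Divisors of 33: 1, 3, 11, 33.
phi values: 1, 2, 10, 20.
Sum = 33.

33


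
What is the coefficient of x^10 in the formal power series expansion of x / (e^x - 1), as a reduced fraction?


The exponential generating function for Bernoulli numbers is
x / (e^x - 1) = sum_{k>=0} B_k x^k / k!.
So the coefficient of x^10 in x / (e^x - 1) is B_10 / 10!.
Computing: B_10 = 5/66, 10! = 3628800, giving
5/66 / 3628800 = 1/47900160.

1/47900160


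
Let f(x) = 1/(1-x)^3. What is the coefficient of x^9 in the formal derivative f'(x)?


Differentiate: d/dx [ 1/(1-x)^r ] = r / (1-x)^(r+1).
Here r = 3, so f'(x) = 3 / (1-x)^4.
The expansion of 1/(1-x)^(r+1) has coefficient of x^n equal to C(n+r, r).
So the coefficient of x^9 in f'(x) is
3 * C(12, 3) = 3 * 220 = 660

660


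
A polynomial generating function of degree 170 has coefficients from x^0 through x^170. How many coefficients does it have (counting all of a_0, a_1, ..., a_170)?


A polynomial of degree 170 takes the form a_0 + a_1 x + ... + a_170 x^170.
The number of coefficients is 170 + 1 = 171.

171


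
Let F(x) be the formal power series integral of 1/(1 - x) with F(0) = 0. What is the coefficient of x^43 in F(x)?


1/(1 - x) = sum_{k>=0} x^k. Integrating termwise and using F(0) = 0 gives
F(x) = sum_{k>=0} x^(k+1) / (k+1) = sum_{m>=1} x^m / m = -ln(1 - x).
So the coefficient of x^43 is 1/43 = 1/43.

1/43


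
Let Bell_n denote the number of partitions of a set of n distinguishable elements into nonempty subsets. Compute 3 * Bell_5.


Bell_5 can be computed from the Bell triangle or from Dobinski's identity Bell_n = (1/e) * sum_{k>=0} k^n / k!.
Computing Bell_5 = 52.
Then 3 * 52 = 156.

156


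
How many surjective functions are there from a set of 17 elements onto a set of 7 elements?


By inclusion-exclusion on which target elements are missed, the number of surjections from an n-set onto a k-set is
surj(n, k) = sum_{j=0}^{k} (-1)^j C(k, j) (k - j)^n.
Equivalently surj(n, k) = k! * S(n, k), where S(n, k) is the Stirling number of the second kind.
For n = 17, k = 7:
S(17, 7) = 25708104786, so
surj = 7! * 25708104786 = 5040 * 25708104786 = 129568848121440.

129568848121440


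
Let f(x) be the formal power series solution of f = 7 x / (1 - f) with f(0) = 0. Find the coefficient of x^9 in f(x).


Apply Lagrange inversion: f = 7 x * phi(f) with phi(t) = 1/(1 - t), so
[x^n] f = 7^n * (1/n) [t^(n-1)] phi(t)^n = 7^n * (1/n) [t^(n-1)] (1 - t)^(-n) = 7^n * (1/n) C(2n - 2, n - 1) = 7^n * C_{n-1}.
For n = 9: C_8 = C(16, 8) / 9 = 12870/9 = 1430.
With the 7^9 = 40353607 factor, the coefficient is 40353607 * 1430 = 57705658010.

57705658010


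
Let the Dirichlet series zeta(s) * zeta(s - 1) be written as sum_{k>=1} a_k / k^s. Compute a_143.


Convolution gives a_k = sum_{d | k} d * 1 = sum_{d | k} d = sigma(k), the sum of positive divisors of k.
For k = 143, the divisors are 1, 11, 13, 143, so
sigma(143) = 1 + 11 + 13 + 143 = 168.

168


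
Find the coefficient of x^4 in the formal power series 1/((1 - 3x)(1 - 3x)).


By partial fractions or Cauchy convolution:
The coefficient equals sum_{k=0}^{4} 3^k * 3^(4-k).
= 405

405


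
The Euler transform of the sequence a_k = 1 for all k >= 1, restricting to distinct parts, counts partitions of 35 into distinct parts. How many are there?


Partitions of 35 into distinct parts can be computed via generating function.
Product (1+x)(1+x^2)(1+x^3)...
The coefficient of x^35 = 585

585


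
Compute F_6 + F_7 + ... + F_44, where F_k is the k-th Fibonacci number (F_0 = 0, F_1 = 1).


Use the identity sum_{k=0}^{N} F_k = F_{N+2} - 1 (which follows from F_{k+2} - F_{k+1} = F_k). Then
sum_{k=6}^{44} F_k = (F_{46} - 1) - (F_{7} - 1) = F_{46} - F_{7}.
Computing: F_{46} = 1836311903, F_{7} = 13, so
Sum = 1836311903 - 13 = 1836311890.

1836311890


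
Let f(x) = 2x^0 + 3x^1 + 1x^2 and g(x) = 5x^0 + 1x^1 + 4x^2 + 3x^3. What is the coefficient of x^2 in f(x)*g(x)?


Cauchy product at x^2:
2*4 + 3*1 + 1*5
= 16

16


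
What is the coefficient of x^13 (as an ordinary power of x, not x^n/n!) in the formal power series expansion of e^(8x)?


The exponential series is e^y = sum_{k>=0} y^k / k!. Substituting y = 8x gives
e^(8x) = sum_{k>=0} 8^k x^k / k!.
So the coefficient of x^n is a^n/n! with a = 8, n = 13:
8^13 / 13! = 549755813888/6227020800 = 536870912/6081075

536870912/6081075


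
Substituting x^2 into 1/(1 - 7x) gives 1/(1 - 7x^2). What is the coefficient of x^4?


The coefficient of x^(2m) in 1/(1 - 7x^2) is 7^m.
With n = 4 = 2*2, the coefficient is 7^2 = 49.

49


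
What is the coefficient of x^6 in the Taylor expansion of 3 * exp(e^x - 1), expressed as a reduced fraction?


exp(e^x - 1) = sum_{k>=0} Bell_k x^k / k!, where Bell_k is the k-th Bell number.
So the coefficient of x^6 is 3 * Bell_6 / 6!.
Computing: Bell_6 = 203 and 6! = 720, giving
3 * 203/720 = 203/240.

203/240


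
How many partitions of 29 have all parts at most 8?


Using the generating function (1-x)^(-1)(1-x^2)^(-1)...(1-x^8)^(-1),
the coefficient of x^29 counts these restricted partitions.
Result = 2104

2104


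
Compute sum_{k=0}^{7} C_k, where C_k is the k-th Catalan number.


C_0 through C_7: 1, 1, 2, 5, 14, 42, 132, 429
Sum = 1 + 1 + 2 + 5 + 14 + 42 + 132 + 429
= 626

626


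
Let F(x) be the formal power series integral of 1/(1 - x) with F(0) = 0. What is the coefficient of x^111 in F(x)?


1/(1 - x) = sum_{k>=0} x^k. Integrating termwise and using F(0) = 0 gives
F(x) = sum_{k>=0} x^(k+1) / (k+1) = sum_{m>=1} x^m / m = -ln(1 - x).
So the coefficient of x^111 is 1/111 = 1/111.

1/111


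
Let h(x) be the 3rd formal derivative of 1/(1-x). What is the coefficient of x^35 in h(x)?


Differentiating 3 times: d^3/dx^3 [1/(1-x)] = 3!/(1-x)^4.
The expansion 1/(1-x)^4 = sum_{k>=0} C(k+3, 3) x^k, so the coefficient of x^n in 3!/(1-x)^4 is 3! * C(n+3, 3).
For n = 35: 6 * C(38, 3) = 6 * 8436 = 50616

50616


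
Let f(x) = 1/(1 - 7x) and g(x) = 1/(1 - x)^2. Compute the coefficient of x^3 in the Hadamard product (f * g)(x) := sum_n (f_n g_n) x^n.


f has coefficients f_k = 7^k. For g = 1/(1 - x)^2 the coefficient is g_k = C(k + 1, 1) = k + 1. The Hadamard coefficient is (f * g)_k = 7^k * (k + 1).
For k = 3: 7^3 * 4 = 343 * 4 = 1372.

1372


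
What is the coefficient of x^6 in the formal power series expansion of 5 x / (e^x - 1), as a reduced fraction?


The exponential generating function for Bernoulli numbers is
x / (e^x - 1) = sum_{k>=0} B_k x^k / k!.
So the coefficient of x^6 in 5 x / (e^x - 1) is 5 B_6 / 6!.
Computing: B_6 = 1/42, 6! = 720, giving
5 * 1/42 / 720 = 1/6048.

1/6048


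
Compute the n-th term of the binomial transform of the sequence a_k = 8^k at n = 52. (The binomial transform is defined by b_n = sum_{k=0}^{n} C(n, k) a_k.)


With a_k = 8^k, b_n = sum_{k=0}^{n} C(n, k) 8^k = (1 + 8)^n by the binomial theorem.
For n = 52: (1 + 8)^52 = 9^52 = 41745579179292917813953351511015323088870709282081.

41745579179292917813953351511015323088870709282081


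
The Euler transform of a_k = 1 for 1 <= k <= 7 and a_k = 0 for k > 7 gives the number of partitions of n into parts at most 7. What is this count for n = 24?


Partitions of 24 into parts at most 7:
Using generating function (1-x)^(-1)(1-x^2)^(-1)...(1-x^7)^(-1),
the coefficient of x^24 = 733

733


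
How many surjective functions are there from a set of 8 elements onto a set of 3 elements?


By inclusion-exclusion on which target elements are missed, the number of surjections from an n-set onto a k-set is
surj(n, k) = sum_{j=0}^{k} (-1)^j C(k, j) (k - j)^n.
Equivalently surj(n, k) = k! * S(n, k), where S(n, k) is the Stirling number of the second kind.
For n = 8, k = 3:
S(8, 3) = 966, so
surj = 3! * 966 = 6 * 966 = 5796.

5796


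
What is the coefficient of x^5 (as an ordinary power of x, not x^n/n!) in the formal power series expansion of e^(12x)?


The exponential series is e^y = sum_{k>=0} y^k / k!. Substituting y = 12x gives
e^(12x) = sum_{k>=0} 12^k x^k / k!.
So the coefficient of x^n is a^n/n! with a = 12, n = 5:
12^5 / 5! = 248832/120 = 10368/5

10368/5


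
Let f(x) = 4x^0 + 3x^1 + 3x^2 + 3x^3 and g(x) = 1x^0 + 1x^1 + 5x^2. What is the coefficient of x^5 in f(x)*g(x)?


Cauchy product at x^5:
3*5
= 15

15
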